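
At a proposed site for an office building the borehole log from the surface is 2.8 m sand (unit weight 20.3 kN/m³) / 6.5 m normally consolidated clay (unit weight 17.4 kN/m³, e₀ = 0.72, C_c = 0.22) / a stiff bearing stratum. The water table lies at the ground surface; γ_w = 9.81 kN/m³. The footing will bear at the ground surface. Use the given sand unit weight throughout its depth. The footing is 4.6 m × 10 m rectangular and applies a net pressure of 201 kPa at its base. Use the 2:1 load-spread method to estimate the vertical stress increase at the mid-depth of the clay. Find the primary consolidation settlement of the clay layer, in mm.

Mid-depth of clay below the ground surface: z = 2.8 + 6.5/2 = 6.05 m.
Total vertical stress at mid-clay: σ_v = 20.3×2.8 + 17.4×3.25 = 113.39 kPa.
Pore pressure: u = 9.81×(6.05 − 0) = 59.351 kPa.
Initial effective stress: σ'_0 = σ_v − u = 113.39 − 59.351 = 54.039 kPa.
Stress increase at mid-clay by the 2:1 spreading method:
Δσ = qBL/((B+z)(L+z)) = 201×4.6×10/((4.6+6.05)(10+6.05)) = 54.092 kPa
Final effective stress: σ'_f = σ'_0 + Δσ = 54.039 + 54.092 = 108.13 kPa.
Normally consolidated clay, so the full stress increment lies on the virgin compression line:
S_c = C_c·H/(1+e₀)·log₁₀(σ'_f/σ'_0) = 0.22×6.5/(1+0.72)×log₁₀(108.13/54.039)
    = 0.8314 × 0.30124 = 0.2505 m

S_c ≈ 250 mm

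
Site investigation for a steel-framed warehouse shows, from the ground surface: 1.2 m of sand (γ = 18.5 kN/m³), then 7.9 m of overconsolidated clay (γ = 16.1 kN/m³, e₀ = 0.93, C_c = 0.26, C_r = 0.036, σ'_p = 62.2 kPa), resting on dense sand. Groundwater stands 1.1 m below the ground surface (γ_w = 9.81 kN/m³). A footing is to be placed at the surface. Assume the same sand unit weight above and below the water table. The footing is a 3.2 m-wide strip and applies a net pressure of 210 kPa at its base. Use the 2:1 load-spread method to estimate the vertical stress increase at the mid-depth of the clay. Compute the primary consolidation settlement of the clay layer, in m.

S_c ≈ 0.347 m

Mid-depth of clay below the ground surface: z = 1.2 + 7.9/2 = 5.15 m.
Total vertical stress at mid-clay: σ_v = 18.5×1.2 + 16.1×3.95 = 85.795 kPa.
Pore pressure: u = 9.81×(5.15 − 1.1) = 39.73 kPa.
Initial effective stress: σ'_0 = σ_v − u = 85.795 − 39.73 = 46.065 kPa.
Stress increase at mid-clay by the 2:1 spreading method:
Δσ = qB/(B+z) = 210×3.2/(3.2+5.15) = 80.479 kPa
Final effective stress: σ'_f = 46.065 + 80.479 = 126.54 kPa.
σ'_f = 126.54 > σ'_p = 62.2 kPa, so the stress path crosses the preconsolidation pressure — recompression up to σ'_p, then virgin compression beyond:
S_c = H/(1+e₀)·[C_r·log₁₀(σ'_p/σ'_0) + C_c·log₁₀(σ'_f/σ'_p)]
    = 7.9/1.93 × [0.036×log₁₀(62.2/46.065) + 0.26×log₁₀(126.54/62.2)]
    = 4.0933 × [0.0046951 + 0.080194] = 0.3475 m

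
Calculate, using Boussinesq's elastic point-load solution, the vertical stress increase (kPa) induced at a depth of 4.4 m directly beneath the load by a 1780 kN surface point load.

Δσ_z ≈ 43.9 kPa

Boussinesq vertical stress below a point load on an elastic half-space:
Δσ_z = 3P/(2πz²) · [1 + (r/z)²]^(−5/2)
r/z = 0/4.4 = 0; [1+(r/z)²]^(−5/2) = 1.
Δσ_z = 3×1780/(2π×4.4²) × 1 = 43.899 × 1 = 43.9 kPa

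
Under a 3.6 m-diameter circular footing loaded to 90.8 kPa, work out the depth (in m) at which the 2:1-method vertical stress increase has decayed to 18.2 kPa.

z ≈ 4.44 m

2:1 spreading — at depth z the loaded area has grown by z in each plan dimension:
qD²/(D+z)² = Δσ_z ⇒ z = D(√(q/Δσ_z) − 1) = 3.6×(√(90.8/18.2) − 1) = 4.441 m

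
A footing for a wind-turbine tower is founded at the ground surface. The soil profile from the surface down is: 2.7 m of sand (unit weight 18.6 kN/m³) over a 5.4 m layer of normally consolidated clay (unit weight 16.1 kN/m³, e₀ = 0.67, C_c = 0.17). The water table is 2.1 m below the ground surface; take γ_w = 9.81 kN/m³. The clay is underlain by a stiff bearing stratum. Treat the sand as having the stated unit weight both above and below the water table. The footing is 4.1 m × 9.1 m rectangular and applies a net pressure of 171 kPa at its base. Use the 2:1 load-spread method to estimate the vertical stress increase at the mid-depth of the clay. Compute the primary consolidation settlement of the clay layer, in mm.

S_c ≈ 134 mm

Mid-depth of clay below the ground surface: z = 2.7 + 5.4/2 = 5.4 m.
Total vertical stress at mid-clay: σ_v = 18.6×2.7 + 16.1×2.7 = 93.69 kPa.
Pore pressure: u = 9.81×(5.4 − 2.1) = 32.373 kPa.
Initial effective stress: σ'_0 = σ_v − u = 93.69 − 32.373 = 61.317 kPa.
Stress increase at mid-clay by the 2:1 spreading method:
Δσ = qBL/((B+z)(L+z)) = 171×4.1×9.1/((4.1+5.4)(9.1+5.4)) = 46.316 kPa
Final effective stress: σ'_f = σ'_0 + Δσ = 61.317 + 46.316 = 107.63 kPa.
Normally consolidated clay, so the full stress increment lies on the virgin compression line:
S_c = C_c·H/(1+e₀)·log₁₀(σ'_f/σ'_0) = 0.17×5.4/(1+0.67)×log₁₀(107.63/61.317)
    = 0.5497 × 0.24435 = 0.1343 m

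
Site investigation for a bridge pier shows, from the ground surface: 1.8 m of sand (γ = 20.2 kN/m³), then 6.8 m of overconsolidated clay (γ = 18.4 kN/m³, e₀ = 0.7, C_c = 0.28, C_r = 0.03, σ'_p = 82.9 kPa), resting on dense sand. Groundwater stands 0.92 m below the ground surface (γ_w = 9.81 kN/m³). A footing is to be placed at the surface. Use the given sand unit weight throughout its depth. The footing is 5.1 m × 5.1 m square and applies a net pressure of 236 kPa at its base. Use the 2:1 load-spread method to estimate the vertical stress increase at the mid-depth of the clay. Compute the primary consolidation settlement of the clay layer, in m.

Mid-depth of clay below the ground surface: z = 1.8 + 6.8/2 = 5.2 m.
Total vertical stress at mid-clay: σ_v = 20.2×1.8 + 18.4×3.4 = 98.92 kPa.
Pore pressure: u = 9.81×(5.2 − 0.92) = 41.987 kPa.
Initial effective stress: σ'_0 = σ_v − u = 98.92 − 41.987 = 56.933 kPa.
Stress increase at mid-clay by the 2:1 spreading method:
Δσ = qBL/((B+z)(L+z)) = 236×5.1×5.1/((5.1+5.2)(5.1+5.2)) = 57.86 kPa
Final effective stress: σ'_f = 56.933 + 57.86 = 114.79 kPa.
σ'_f = 114.79 > σ'_p = 82.9 kPa, so the stress path crosses the preconsolidation pressure — recompression up to σ'_p, then virgin compression beyond:
S_c = H/(1+e₀)·[C_r·log₁₀(σ'_p/σ'_0) + C_c·log₁₀(σ'_f/σ'_p)]
    = 6.8/1.7 × [0.03×log₁₀(82.9/56.933) + 0.28×log₁₀(114.79/82.9)]
    = 4 × [0.0048957 + 0.039578] = 0.1779 m

S_c ≈ 0.178 m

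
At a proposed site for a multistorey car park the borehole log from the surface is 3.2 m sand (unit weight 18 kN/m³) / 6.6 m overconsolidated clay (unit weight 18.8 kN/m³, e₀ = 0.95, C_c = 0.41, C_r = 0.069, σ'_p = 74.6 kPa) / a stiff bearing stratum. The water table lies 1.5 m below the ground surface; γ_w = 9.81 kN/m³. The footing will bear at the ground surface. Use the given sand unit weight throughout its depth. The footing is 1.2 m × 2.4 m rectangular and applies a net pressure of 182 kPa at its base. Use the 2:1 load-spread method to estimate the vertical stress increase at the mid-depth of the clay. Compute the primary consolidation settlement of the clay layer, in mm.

S_c ≈ 34.3 mm

Mid-depth of clay below the ground surface: z = 3.2 + 6.6/2 = 6.5 m.
Total vertical stress at mid-clay: σ_v = 18×3.2 + 18.8×3.3 = 119.64 kPa.
Pore pressure: u = 9.81×(6.5 − 1.5) = 49.05 kPa.
Initial effective stress: σ'_0 = σ_v − u = 119.64 − 49.05 = 70.59 kPa.
Stress increase at mid-clay by the 2:1 spreading method:
Δσ = qBL/((B+z)(L+z)) = 182×1.2×2.4/((1.2+6.5)(2.4+6.5)) = 7.6486 kPa
Final effective stress: σ'_f = 70.59 + 7.6486 = 78.239 kPa.
σ'_f = 78.239 > σ'_p = 74.6 kPa, so the stress path crosses the preconsolidation pressure — recompression up to σ'_p, then virgin compression beyond:
S_c = H/(1+e₀)·[C_r·log₁₀(σ'_p/σ'_0) + C_c·log₁₀(σ'_f/σ'_p)]
    = 6.6/1.95 × [0.069×log₁₀(74.6/70.59) + 0.41×log₁₀(78.239/74.6)]
    = 3.3846 × [0.0016557 + 0.0084806] = 0.03431 m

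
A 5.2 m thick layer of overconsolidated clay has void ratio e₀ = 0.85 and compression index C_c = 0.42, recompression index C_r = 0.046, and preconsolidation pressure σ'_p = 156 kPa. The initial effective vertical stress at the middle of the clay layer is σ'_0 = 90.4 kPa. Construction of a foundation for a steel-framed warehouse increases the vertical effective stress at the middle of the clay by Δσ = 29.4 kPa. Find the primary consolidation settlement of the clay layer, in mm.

Final effective stress: σ'_f = 90.4 + 29.4 = 119.8 kPa.
σ'_f = 119.8 ≤ σ'_p = 156 kPa, so the clay remains overconsolidated and only the recompression index applies:
S_c = C_r·H/(1+e₀)·log₁₀(σ'_f/σ'_0) = 0.046×5.2/1.85×log₁₀(119.8/90.4)
    = 0.1293 × 0.12229 = 0.01581 m

S_c ≈ 15.8 mm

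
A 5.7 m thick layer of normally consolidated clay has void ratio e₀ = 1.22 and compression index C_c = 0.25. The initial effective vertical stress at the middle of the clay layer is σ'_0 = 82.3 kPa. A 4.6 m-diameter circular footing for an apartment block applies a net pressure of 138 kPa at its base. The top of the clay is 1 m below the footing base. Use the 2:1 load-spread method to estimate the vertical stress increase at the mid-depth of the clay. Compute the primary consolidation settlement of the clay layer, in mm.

Mid-depth of clay below the footing base: z = 1 + 5.7/2 = 3.85 m.
Stress increase at mid-clay by the 2:1 spreading method:
Δσ ≈ qD²/(D+z)² = 138×4.6²/(4.6+3.85)² = 40.896 kPa
Final effective stress: σ'_f = σ'_0 + Δσ = 82.3 + 40.896 = 123.2 kPa.
Normally consolidated clay, so the full stress increment lies on the virgin compression line:
S_c = C_c·H/(1+e₀)·log₁₀(σ'_f/σ'_0) = 0.25×5.7/(1+1.22)×log₁₀(123.2/82.3)
    = 0.64189 × 0.17521 = 0.1125 m

S_c ≈ 112 mm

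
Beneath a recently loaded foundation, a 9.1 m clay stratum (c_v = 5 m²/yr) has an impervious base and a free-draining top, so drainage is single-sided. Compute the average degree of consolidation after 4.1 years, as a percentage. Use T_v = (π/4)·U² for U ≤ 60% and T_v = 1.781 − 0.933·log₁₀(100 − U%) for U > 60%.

Drainage path length: H_d = H = 9.1 m (single drainage).
T_v = c_v·t/H_d² = 5×4.1/9.1² = 0.24755.
T_v = 0.24755 corresponds to the U ≤ 60% branch:
U = √(4T_v/π) = 0.5614

U ≈ 56.1 %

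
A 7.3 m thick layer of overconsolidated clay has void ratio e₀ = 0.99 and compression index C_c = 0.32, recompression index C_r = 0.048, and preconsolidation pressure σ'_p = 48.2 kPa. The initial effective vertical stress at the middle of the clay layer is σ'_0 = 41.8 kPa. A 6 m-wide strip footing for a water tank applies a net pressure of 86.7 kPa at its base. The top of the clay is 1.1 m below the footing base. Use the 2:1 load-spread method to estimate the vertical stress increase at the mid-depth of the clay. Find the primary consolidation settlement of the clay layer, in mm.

Mid-depth of clay below the footing base: z = 1.1 + 7.3/2 = 4.75 m.
Stress increase at mid-clay by the 2:1 spreading method:
Δσ = qB/(B+z) = 86.7×6/(6+4.75) = 48.391 kPa
Final effective stress: σ'_f = 41.8 + 48.391 = 90.191 kPa.
σ'_f = 90.191 > σ'_p = 48.2 kPa, so the stress path crosses the preconsolidation pressure — recompression up to σ'_p, then virgin compression beyond:
S_c = H/(1+e₀)·[C_r·log₁₀(σ'_p/σ'_0) + C_c·log₁₀(σ'_f/σ'_p)]
    = 7.3/1.99 × [0.048×log₁₀(48.2/41.8) + 0.32×log₁₀(90.191/48.2)]
    = 3.6683 × [0.0029698 + 0.087077] = 0.3303 m

S_c ≈ 330 mm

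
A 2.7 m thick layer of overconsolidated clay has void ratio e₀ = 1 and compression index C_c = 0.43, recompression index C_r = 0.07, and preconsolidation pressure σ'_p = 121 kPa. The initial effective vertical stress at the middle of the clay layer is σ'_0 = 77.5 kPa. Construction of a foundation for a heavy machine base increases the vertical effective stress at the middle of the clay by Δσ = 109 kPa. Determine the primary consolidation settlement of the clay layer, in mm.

S_c ≈ 127 mm

Final effective stress: σ'_f = 77.5 + 109 = 186.5 kPa.
σ'_f = 186.5 > σ'_p = 121 kPa, so the stress path crosses the preconsolidation pressure — recompression up to σ'_p, then virgin compression beyond:
S_c = H/(1+e₀)·[C_r·log₁₀(σ'_p/σ'_0) + C_c·log₁₀(σ'_f/σ'_p)]
    = 2.7/2 × [0.07×log₁₀(121/77.5) + 0.43×log₁₀(186.5/121)]
    = 1.35 × [0.013544 + 0.080794] = 0.1274 m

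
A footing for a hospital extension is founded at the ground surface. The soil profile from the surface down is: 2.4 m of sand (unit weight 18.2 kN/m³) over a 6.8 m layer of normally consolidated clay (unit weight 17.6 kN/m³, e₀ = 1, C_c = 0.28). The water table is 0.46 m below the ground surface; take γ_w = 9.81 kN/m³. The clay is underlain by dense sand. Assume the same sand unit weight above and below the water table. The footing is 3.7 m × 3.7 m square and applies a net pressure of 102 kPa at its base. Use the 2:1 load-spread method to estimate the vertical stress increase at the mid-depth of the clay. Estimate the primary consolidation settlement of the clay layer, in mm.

Mid-depth of clay below the ground surface: z = 2.4 + 6.8/2 = 5.8 m.
Total vertical stress at mid-clay: σ_v = 18.2×2.4 + 17.6×3.4 = 103.52 kPa.
Pore pressure: u = 9.81×(5.8 − 0.46) = 52.385 kPa.
Initial effective stress: σ'_0 = σ_v − u = 103.52 − 52.385 = 51.135 kPa.
Stress increase at mid-clay by the 2:1 spreading method:
Δσ = qBL/((B+z)(L+z)) = 102×3.7×3.7/((3.7+5.8)(3.7+5.8)) = 15.472 kPa
Final effective stress: σ'_f = σ'_0 + Δσ = 51.135 + 15.472 = 66.607 kPa.
Normally consolidated clay, so the full stress increment lies on the virgin compression line:
S_c = C_c·H/(1+e₀)·log₁₀(σ'_f/σ'_0) = 0.28×6.8/(1+1)×log₁₀(66.607/51.135)
    = 0.952 × 0.1148 = 0.1093 m

S_c ≈ 109 mm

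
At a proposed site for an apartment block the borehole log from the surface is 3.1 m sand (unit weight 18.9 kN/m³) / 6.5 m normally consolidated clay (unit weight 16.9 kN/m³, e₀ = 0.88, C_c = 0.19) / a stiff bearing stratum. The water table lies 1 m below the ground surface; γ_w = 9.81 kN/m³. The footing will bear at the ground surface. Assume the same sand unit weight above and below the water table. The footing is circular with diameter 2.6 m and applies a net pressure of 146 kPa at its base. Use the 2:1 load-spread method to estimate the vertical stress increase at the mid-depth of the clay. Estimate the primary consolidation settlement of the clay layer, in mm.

S_c ≈ 52.5 mm

Mid-depth of clay below the ground surface: z = 3.1 + 6.5/2 = 6.35 m.
Total vertical stress at mid-clay: σ_v = 18.9×3.1 + 16.9×3.25 = 113.51 kPa.
Pore pressure: u = 9.81×(6.35 − 1) = 52.483 kPa.
Initial effective stress: σ'_0 = σ_v − u = 113.51 − 52.483 = 61.027 kPa.
Stress increase at mid-clay by the 2:1 spreading method:
Δσ ≈ qD²/(D+z)² = 146×2.6²/(2.6+6.35)² = 12.321 kPa
Final effective stress: σ'_f = σ'_0 + Δσ = 61.027 + 12.321 = 73.348 kPa.
Normally consolidated clay, so the full stress increment lies on the virgin compression line:
S_c = C_c·H/(1+e₀)·log₁₀(σ'_f/σ'_0) = 0.19×6.5/(1+0.88)×log₁₀(73.348/61.027)
    = 0.65691 × 0.079866 = 0.05246 m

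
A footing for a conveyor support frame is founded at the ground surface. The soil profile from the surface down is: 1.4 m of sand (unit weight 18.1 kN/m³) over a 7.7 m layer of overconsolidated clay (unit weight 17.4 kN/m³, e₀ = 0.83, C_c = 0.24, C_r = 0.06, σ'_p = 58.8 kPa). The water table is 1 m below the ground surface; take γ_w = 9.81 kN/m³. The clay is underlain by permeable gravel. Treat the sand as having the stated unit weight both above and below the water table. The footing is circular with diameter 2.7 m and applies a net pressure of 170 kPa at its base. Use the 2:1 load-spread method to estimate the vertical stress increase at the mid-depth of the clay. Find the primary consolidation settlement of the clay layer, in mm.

S_c ≈ 94.4 mm

Mid-depth of clay below the ground surface: z = 1.4 + 7.7/2 = 5.25 m.
Total vertical stress at mid-clay: σ_v = 18.1×1.4 + 17.4×3.85 = 92.33 kPa.
Pore pressure: u = 9.81×(5.25 − 1) = 41.693 kPa.
Initial effective stress: σ'_0 = σ_v − u = 92.33 − 41.693 = 50.637 kPa.
Stress increase at mid-clay by the 2:1 spreading method:
Δσ ≈ qD²/(D+z)² = 170×2.7²/(2.7+5.25)² = 19.608 kPa
Final effective stress: σ'_f = 50.637 + 19.608 = 70.245 kPa.
σ'_f = 70.245 > σ'_p = 58.8 kPa, so the stress path crosses the preconsolidation pressure — recompression up to σ'_p, then virgin compression beyond:
S_c = H/(1+e₀)·[C_r·log₁₀(σ'_p/σ'_0) + C_c·log₁₀(σ'_f/σ'_p)]
    = 7.7/1.83 × [0.06×log₁₀(58.8/50.637) + 0.24×log₁₀(70.245/58.8)]
    = 4.2077 × [0.0038946 + 0.018537] = 0.09439 m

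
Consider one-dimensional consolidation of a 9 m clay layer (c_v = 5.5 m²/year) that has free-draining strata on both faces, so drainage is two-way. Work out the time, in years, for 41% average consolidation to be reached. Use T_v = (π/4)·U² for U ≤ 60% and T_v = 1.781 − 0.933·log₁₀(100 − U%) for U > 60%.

t ≈ 0.486 years

Drainage path length: H_d = H/2 = 4.5 m (double drainage).
U ≤ 60%: T_v = (π/4)·U² = (π/4)×0.41² = 0.13203.
t = T_v·H_d²/c_v = 0.13203×4.5²/5.5 = 0.4861 years.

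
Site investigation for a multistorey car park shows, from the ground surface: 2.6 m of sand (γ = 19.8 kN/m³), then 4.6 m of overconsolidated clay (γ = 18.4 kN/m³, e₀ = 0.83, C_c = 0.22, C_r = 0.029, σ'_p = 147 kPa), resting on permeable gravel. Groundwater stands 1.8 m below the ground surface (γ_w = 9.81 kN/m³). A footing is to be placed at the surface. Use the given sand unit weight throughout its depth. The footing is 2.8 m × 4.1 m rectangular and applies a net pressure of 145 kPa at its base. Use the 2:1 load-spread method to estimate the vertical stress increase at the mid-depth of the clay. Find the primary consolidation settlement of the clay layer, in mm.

Mid-depth of clay below the ground surface: z = 2.6 + 4.6/2 = 4.9 m.
Total vertical stress at mid-clay: σ_v = 19.8×2.6 + 18.4×2.3 = 93.8 kPa.
Pore pressure: u = 9.81×(4.9 − 1.8) = 30.411 kPa.
Initial effective stress: σ'_0 = σ_v − u = 93.8 − 30.411 = 63.389 kPa.
Stress increase at mid-clay by the 2:1 spreading method:
Δσ = qBL/((B+z)(L+z)) = 145×2.8×4.1/((2.8+4.9)(4.1+4.9)) = 24.02 kPa
Final effective stress: σ'_f = 63.389 + 24.02 = 87.409 kPa.
σ'_f = 87.409 ≤ σ'_p = 147 kPa, so the clay remains overconsolidated and only the recompression index applies:
S_c = C_r·H/(1+e₀)·log₁₀(σ'_f/σ'_0) = 0.029×4.6/1.83×log₁₀(87.409/63.389)
    = 0.072897 × 0.13954 = 0.01017 m

S_c ≈ 10.2 mm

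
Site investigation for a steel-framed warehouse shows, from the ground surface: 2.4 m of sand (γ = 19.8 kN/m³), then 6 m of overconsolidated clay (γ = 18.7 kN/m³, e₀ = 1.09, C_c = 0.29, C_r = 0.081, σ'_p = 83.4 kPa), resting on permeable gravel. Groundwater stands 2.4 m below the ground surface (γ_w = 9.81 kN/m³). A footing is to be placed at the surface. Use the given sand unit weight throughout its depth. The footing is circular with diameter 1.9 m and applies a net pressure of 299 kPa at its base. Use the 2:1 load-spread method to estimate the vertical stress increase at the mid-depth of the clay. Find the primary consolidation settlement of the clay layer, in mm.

Mid-depth of clay below the ground surface: z = 2.4 + 6/2 = 5.4 m.
Total vertical stress at mid-clay: σ_v = 19.8×2.4 + 18.7×3 = 103.62 kPa.
Pore pressure: u = 9.81×(5.4 − 2.4) = 29.43 kPa.
Initial effective stress: σ'_0 = σ_v − u = 103.62 − 29.43 = 74.19 kPa.
Stress increase at mid-clay by the 2:1 spreading method:
Δσ ≈ qD²/(D+z)² = 299×1.9²/(1.9+5.4)² = 20.255 kPa
Final effective stress: σ'_f = 74.19 + 20.255 = 94.445 kPa.
σ'_f = 94.445 > σ'_p = 83.4 kPa, so the stress path crosses the preconsolidation pressure — recompression up to σ'_p, then virgin compression beyond:
S_c = H/(1+e₀)·[C_r·log₁₀(σ'_p/σ'_0) + C_c·log₁₀(σ'_f/σ'_p)]
    = 6/2.09 × [0.081×log₁₀(83.4/74.19) + 0.29×log₁₀(94.445/83.4)]
    = 2.8708 × [0.0041165 + 0.015664] = 0.05679 m

S_c ≈ 56.8 mm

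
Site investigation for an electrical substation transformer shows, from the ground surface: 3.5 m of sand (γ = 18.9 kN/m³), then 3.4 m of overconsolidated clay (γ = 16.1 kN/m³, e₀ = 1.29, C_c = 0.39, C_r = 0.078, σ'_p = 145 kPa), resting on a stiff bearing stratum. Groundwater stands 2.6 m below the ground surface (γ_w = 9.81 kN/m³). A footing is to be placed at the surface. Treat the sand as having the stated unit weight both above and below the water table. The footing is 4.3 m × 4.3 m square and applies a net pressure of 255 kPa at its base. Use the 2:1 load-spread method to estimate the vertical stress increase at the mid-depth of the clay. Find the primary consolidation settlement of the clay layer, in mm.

S_c ≈ 28.7 mm

Mid-depth of clay below the ground surface: z = 3.5 + 3.4/2 = 5.2 m.
Total vertical stress at mid-clay: σ_v = 18.9×3.5 + 16.1×1.7 = 93.52 kPa.
Pore pressure: u = 9.81×(5.2 − 2.6) = 25.506 kPa.
Initial effective stress: σ'_0 = σ_v − u = 93.52 − 25.506 = 68.014 kPa.
Stress increase at mid-clay by the 2:1 spreading method:
Δσ = qBL/((B+z)(L+z)) = 255×4.3×4.3/((4.3+5.2)(4.3+5.2)) = 52.243 kPa
Final effective stress: σ'_f = 68.014 + 52.243 = 120.26 kPa.
σ'_f = 120.26 ≤ σ'_p = 145 kPa, so the clay remains overconsolidated and only the recompression index applies:
S_c = C_r·H/(1+e₀)·log₁₀(σ'_f/σ'_0) = 0.078×3.4/2.29×log₁₀(120.26/68.014)
    = 0.11581 × 0.24752 = 0.02866 m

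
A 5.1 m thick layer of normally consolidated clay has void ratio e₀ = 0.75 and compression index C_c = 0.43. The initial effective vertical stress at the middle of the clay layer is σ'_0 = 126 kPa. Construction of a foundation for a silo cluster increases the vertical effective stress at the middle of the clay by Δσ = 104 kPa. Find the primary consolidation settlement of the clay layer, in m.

S_c ≈ 0.328 m

Final effective stress: σ'_f = σ'_0 + Δσ = 126 + 104 = 230 kPa.
Normally consolidated clay, so the full stress increment lies on the virgin compression line:
S_c = C_c·H/(1+e₀)·log₁₀(σ'_f/σ'_0) = 0.43×5.1/(1+0.75)×log₁₀(230/126)
    = 1.2531 × 0.26136 = 0.3275 m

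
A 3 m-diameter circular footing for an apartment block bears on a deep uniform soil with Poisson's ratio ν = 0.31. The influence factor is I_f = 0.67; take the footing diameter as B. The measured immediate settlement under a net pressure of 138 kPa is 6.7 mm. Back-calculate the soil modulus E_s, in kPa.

S_e = q·B·(1−ν²)/E_s · I_f  ⇒  E_s = q·B·(1−ν²)·I_f / S_e.
E_s = 138 × 3 × 0.9039 × 0.67 / 0.0067 = 37420 kPa

E_s ≈ 37400 kPa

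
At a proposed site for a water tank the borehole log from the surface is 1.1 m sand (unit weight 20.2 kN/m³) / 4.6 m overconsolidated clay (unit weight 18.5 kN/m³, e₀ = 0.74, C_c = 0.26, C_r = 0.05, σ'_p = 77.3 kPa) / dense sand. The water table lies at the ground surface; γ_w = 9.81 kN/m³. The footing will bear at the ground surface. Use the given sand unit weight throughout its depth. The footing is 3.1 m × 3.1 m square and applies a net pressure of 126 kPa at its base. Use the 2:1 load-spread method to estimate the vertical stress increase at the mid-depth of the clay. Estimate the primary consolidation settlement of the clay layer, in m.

S_c ≈ 0.0372 m

Mid-depth of clay below the ground surface: z = 1.1 + 4.6/2 = 3.4 m.
Total vertical stress at mid-clay: σ_v = 20.2×1.1 + 18.5×2.3 = 64.77 kPa.
Pore pressure: u = 9.81×(3.4 − 0) = 33.354 kPa.
Initial effective stress: σ'_0 = σ_v − u = 64.77 − 33.354 = 31.416 kPa.
Stress increase at mid-clay by the 2:1 spreading method:
Δσ = qBL/((B+z)(L+z)) = 126×3.1×3.1/((3.1+3.4)(3.1+3.4)) = 28.659 kPa
Final effective stress: σ'_f = 31.416 + 28.659 = 60.075 kPa.
σ'_f = 60.075 ≤ σ'_p = 77.3 kPa, so the clay remains overconsolidated and only the recompression index applies:
S_c = C_r·H/(1+e₀)·log₁₀(σ'_f/σ'_0) = 0.05×4.6/1.74×log₁₀(60.075/31.416)
    = 0.13218 × 0.28154 = 0.03722 m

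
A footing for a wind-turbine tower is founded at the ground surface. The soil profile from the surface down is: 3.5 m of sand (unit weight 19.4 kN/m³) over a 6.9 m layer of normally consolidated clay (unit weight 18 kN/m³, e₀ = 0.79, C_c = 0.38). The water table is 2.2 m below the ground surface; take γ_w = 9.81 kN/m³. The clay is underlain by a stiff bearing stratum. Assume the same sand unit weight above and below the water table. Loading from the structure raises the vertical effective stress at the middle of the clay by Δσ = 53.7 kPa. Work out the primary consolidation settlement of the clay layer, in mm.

Mid-depth of clay below the ground surface: z = 3.5 + 6.9/2 = 6.95 m.
Total vertical stress at mid-clay: σ_v = 19.4×3.5 + 18×3.45 = 130 kPa.
Pore pressure: u = 9.81×(6.95 − 2.2) = 46.598 kPa.
Initial effective stress: σ'_0 = σ_v − u = 130 − 46.598 = 83.402 kPa.
Final effective stress: σ'_f = σ'_0 + Δσ = 83.402 + 53.7 = 137.1 kPa.
Normally consolidated clay, so the full stress increment lies on the virgin compression line:
S_c = C_c·H/(1+e₀)·log₁₀(σ'_f/σ'_0) = 0.38×6.9/(1+0.79)×log₁₀(137.1/83.402)
    = 1.4648 × 0.21586 = 0.3162 m

S_c ≈ 316 mm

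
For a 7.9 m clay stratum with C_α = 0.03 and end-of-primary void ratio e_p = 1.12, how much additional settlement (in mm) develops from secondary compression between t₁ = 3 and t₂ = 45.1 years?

Secondary compression: S_s = C_α·H/(1+e_p)·log₁₀(t₂/t₁)
S_s = 0.03×7.9/(1+1.12)×log₁₀(45.1/3)
    = 0.1118 × 1.177 = 0.1316 m

S_s ≈ 132 mm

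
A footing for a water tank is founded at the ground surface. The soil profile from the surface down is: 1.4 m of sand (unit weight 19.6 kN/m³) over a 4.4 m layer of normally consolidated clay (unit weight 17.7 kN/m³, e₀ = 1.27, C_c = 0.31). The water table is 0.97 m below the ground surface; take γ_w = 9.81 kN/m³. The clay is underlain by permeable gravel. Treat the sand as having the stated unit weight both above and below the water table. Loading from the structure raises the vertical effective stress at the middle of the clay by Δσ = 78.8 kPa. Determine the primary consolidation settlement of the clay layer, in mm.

Mid-depth of clay below the ground surface: z = 1.4 + 4.4/2 = 3.6 m.
Total vertical stress at mid-clay: σ_v = 19.6×1.4 + 17.7×2.2 = 66.38 kPa.
Pore pressure: u = 9.81×(3.6 − 0.97) = 25.8 kPa.
Initial effective stress: σ'_0 = σ_v − u = 66.38 − 25.8 = 40.58 kPa.
Final effective stress: σ'_f = σ'_0 + Δσ = 40.58 + 78.8 = 119.38 kPa.
Normally consolidated clay, so the full stress increment lies on the virgin compression line:
S_c = C_c·H/(1+e₀)·log₁₀(σ'_f/σ'_0) = 0.31×4.4/(1+1.27)×log₁₀(119.38/40.58)
    = 0.60088 × 0.46862 = 0.2816 m

S_c ≈ 282 mm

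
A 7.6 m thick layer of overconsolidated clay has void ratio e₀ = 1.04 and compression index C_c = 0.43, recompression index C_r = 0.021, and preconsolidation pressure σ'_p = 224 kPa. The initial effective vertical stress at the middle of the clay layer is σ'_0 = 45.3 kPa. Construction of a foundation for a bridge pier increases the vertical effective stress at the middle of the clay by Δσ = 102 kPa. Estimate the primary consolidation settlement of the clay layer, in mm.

S_c ≈ 40.1 mm

Final effective stress: σ'_f = 45.3 + 102 = 147.3 kPa.
σ'_f = 147.3 ≤ σ'_p = 224 kPa, so the clay remains overconsolidated and only the recompression index applies:
S_c = C_r·H/(1+e₀)·log₁₀(σ'_f/σ'_0) = 0.021×7.6/2.04×log₁₀(147.3/45.3)
    = 0.078235 × 0.5121 = 0.04006 m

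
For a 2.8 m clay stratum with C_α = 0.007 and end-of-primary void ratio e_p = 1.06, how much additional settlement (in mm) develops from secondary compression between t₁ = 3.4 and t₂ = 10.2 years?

S_s ≈ 4.54 mm

Secondary compression: S_s = C_α·H/(1+e_p)·log₁₀(t₂/t₁)
S_s = 0.007×2.8/(1+1.06)×log₁₀(10.2/3.4)
    = 0.009515 × 0.4771 = 0.00454 m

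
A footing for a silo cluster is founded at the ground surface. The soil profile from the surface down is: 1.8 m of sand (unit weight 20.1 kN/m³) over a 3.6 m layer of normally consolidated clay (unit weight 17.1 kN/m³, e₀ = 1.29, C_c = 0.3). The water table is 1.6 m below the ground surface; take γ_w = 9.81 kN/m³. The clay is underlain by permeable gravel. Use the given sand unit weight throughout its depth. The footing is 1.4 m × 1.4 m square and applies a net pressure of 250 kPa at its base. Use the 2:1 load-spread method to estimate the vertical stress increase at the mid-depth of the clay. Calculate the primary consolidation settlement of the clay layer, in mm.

S_c ≈ 71 mm

Mid-depth of clay below the ground surface: z = 1.8 + 3.6/2 = 3.6 m.
Total vertical stress at mid-clay: σ_v = 20.1×1.8 + 17.1×1.8 = 66.96 kPa.
Pore pressure: u = 9.81×(3.6 − 1.6) = 19.62 kPa.
Initial effective stress: σ'_0 = σ_v − u = 66.96 − 19.62 = 47.34 kPa.
Stress increase at mid-clay by the 2:1 spreading method:
Δσ = qBL/((B+z)(L+z)) = 250×1.4×1.4/((1.4+3.6)(1.4+3.6)) = 19.6 kPa
Final effective stress: σ'_f = σ'_0 + Δσ = 47.34 + 19.6 = 66.94 kPa.
Normally consolidated clay, so the full stress increment lies on the virgin compression line:
S_c = C_c·H/(1+e₀)·log₁₀(σ'_f/σ'_0) = 0.3×3.6/(1+1.29)×log₁₀(66.94/47.34)
    = 0.47162 × 0.15046 = 0.07096 m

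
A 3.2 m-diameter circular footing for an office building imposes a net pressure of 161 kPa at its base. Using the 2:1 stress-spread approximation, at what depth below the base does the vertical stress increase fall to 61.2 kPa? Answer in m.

2:1 spreading — at depth z the loaded area has grown by z in each plan dimension:
qD²/(D+z)² = Δσ_z ⇒ z = D(√(q/Δσ_z) − 1) = 3.2×(√(161/61.2) − 1) = 1.99 m

z ≈ 1.99 m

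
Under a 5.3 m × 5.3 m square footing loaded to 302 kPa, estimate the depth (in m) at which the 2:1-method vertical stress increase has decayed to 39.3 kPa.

2:1 spreading — at depth z the loaded area has grown by z in each plan dimension:
qB²/(B+z)² = Δσ_z ⇒ z = B(√(q/Δσ_z) − 1) = 5.3×(√(302/39.3) − 1) = 9.392 m

z ≈ 9.39 m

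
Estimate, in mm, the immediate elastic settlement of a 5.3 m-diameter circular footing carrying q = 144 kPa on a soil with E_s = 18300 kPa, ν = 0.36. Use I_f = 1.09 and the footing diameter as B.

Immediate (elastic) settlement: S_e = q·B·(1−ν²)/E_s · I_f.
S_e = 144 × 5.3 × (1 − 0.36²) / 18300 × 1.09
    = 144 × 5.3 × 0.8704 / 18300 × 1.09
    = 0.03957 m = 39.57 mm

S_e ≈ 39.6 mm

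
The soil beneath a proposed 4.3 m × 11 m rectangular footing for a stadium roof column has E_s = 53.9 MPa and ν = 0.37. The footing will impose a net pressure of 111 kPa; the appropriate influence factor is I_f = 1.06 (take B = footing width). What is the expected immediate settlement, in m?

S_e ≈ 0.0081 m

Immediate (elastic) settlement: S_e = q·B·(1−ν²)/E_s · I_f.
E_s = 53.9 MPa = 53900 kPa.
S_e = 111 × 4.3 × (1 − 0.37²) / 53900 × 1.06
    = 111 × 4.3 × 0.8631 / 53900 × 1.06
    = 0.008102 m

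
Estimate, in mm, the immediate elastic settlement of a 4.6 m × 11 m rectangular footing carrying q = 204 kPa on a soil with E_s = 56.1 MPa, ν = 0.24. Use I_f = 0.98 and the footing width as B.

S_e ≈ 15.4 mm

Immediate (elastic) settlement: S_e = q·B·(1−ν²)/E_s · I_f.
E_s = 56.1 MPa = 56100 kPa.
S_e = 204 × 4.6 × (1 − 0.24²) / 56100 × 0.98
    = 204 × 4.6 × 0.9424 / 56100 × 0.98
    = 0.01545 m = 15.45 mm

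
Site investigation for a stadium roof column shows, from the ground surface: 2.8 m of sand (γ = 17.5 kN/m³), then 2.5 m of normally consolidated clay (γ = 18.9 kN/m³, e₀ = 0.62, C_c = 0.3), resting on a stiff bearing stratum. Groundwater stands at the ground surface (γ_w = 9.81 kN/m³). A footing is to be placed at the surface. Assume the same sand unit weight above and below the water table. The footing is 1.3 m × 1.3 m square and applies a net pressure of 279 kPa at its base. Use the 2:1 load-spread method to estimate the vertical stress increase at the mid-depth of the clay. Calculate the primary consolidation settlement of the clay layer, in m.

S_c ≈ 0.0816 m

Mid-depth of clay below the ground surface: z = 2.8 + 2.5/2 = 4.05 m.
Total vertical stress at mid-clay: σ_v = 17.5×2.8 + 18.9×1.25 = 72.625 kPa.
Pore pressure: u = 9.81×(4.05 − 0) = 39.73 kPa.
Initial effective stress: σ'_0 = σ_v − u = 72.625 − 39.73 = 32.895 kPa.
Stress increase at mid-clay by the 2:1 spreading method:
Δσ = qBL/((B+z)(L+z)) = 279×1.3×1.3/((1.3+4.05)(1.3+4.05)) = 16.473 kPa
Final effective stress: σ'_f = σ'_0 + Δσ = 32.895 + 16.473 = 49.368 kPa.
Normally consolidated clay, so the full stress increment lies on the virgin compression line:
S_c = C_c·H/(1+e₀)·log₁₀(σ'_f/σ'_0) = 0.3×2.5/(1+0.62)×log₁₀(49.368/32.895)
    = 0.46296 × 0.17632 = 0.08163 m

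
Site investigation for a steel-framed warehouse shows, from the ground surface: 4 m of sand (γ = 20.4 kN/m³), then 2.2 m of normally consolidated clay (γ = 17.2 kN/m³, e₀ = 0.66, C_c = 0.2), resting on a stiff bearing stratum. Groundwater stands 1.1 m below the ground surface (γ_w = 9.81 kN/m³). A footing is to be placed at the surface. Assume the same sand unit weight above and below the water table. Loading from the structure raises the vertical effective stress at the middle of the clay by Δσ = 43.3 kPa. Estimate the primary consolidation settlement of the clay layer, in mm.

S_c ≈ 61.5 mm

Mid-depth of clay below the ground surface: z = 4 + 2.2/2 = 5.1 m.
Total vertical stress at mid-clay: σ_v = 20.4×4 + 17.2×1.1 = 100.52 kPa.
Pore pressure: u = 9.81×(5.1 − 1.1) = 39.24 kPa.
Initial effective stress: σ'_0 = σ_v − u = 100.52 − 39.24 = 61.28 kPa.
Final effective stress: σ'_f = σ'_0 + Δσ = 61.28 + 43.3 = 104.58 kPa.
Normally consolidated clay, so the full stress increment lies on the virgin compression line:
S_c = C_c·H/(1+e₀)·log₁₀(σ'_f/σ'_0) = 0.2×2.2/(1+0.66)×log₁₀(104.58/61.28)
    = 0.26506 × 0.23213 = 0.06153 m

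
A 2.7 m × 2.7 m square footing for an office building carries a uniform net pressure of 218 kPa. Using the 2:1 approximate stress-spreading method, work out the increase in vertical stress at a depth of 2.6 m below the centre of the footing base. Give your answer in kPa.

By the 2:1 method the load spreads at 1 horizontal : 2 vertical, so at depth z the loaded area has grown by z in each plan dimension:
Δσ = qBL/((B+z)(L+z)) = 218×2.7×2.7/((2.7+2.6)(2.7+2.6)) = 56.576 kPa

Δσ_z ≈ 56.6 kPa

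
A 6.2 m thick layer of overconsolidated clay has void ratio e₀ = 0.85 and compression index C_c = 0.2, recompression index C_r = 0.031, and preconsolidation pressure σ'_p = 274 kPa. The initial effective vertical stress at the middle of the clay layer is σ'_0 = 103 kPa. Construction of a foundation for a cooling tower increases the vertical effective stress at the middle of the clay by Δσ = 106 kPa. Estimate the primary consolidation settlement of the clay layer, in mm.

Final effective stress: σ'_f = 103 + 106 = 209 kPa.
σ'_f = 209 ≤ σ'_p = 274 kPa, so the clay remains overconsolidated and only the recompression index applies:
S_c = C_r·H/(1+e₀)·log₁₀(σ'_f/σ'_0) = 0.031×6.2/1.85×log₁₀(209/103)
    = 0.10389 × 0.30731 = 0.03193 m

S_c ≈ 31.9 mm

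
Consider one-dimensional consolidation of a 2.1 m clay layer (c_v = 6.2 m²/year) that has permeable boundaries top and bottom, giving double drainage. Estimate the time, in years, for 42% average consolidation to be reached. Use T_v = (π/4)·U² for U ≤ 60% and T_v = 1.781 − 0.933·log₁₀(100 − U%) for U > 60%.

Drainage path length: H_d = H/2 = 1.05 m (double drainage).
U ≤ 60%: T_v = (π/4)·U² = (π/4)×0.42² = 0.13854.
t = T_v·H_d²/c_v = 0.13854×1.05²/6.2 = 0.02464 years.

t ≈ 0.0246 years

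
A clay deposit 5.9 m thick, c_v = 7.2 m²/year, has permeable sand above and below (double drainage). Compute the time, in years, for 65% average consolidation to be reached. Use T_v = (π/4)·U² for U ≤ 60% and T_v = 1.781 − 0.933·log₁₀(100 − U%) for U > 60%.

Drainage path length: H_d = H/2 = 2.95 m (double drainage).
U > 60%: T_v = 1.781 − 0.933·log₁₀(100 − 65) = 0.34038.
t = T_v·H_d²/c_v = 0.34038×2.95²/7.2 = 0.4114 years.

t ≈ 0.411 years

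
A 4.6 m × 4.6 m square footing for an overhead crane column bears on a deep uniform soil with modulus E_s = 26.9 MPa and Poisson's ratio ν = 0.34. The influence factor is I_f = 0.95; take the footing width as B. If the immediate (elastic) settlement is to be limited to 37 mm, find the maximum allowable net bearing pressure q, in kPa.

E_s = 26.9 MPa = 26900 kPa.
S_e = q·B·(1−ν²)/E_s · I_f  ⇒  q = S_e·E_s / (B·(1−ν²)·I_f).
q = 0.037 × 26900 / (4.6 × 0.8844 × 0.95) = 257.5 kPa

q ≈ 258 kPa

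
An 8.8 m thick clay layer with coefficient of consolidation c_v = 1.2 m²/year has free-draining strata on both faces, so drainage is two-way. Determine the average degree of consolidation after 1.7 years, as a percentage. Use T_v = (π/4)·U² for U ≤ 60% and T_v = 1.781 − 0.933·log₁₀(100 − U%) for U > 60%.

U ≈ 36.6 %

Drainage path length: H_d = H/2 = 4.4 m (double drainage).
T_v = c_v·t/H_d² = 1.2×1.7/4.4² = 0.10537.
T_v = 0.10537 corresponds to the U ≤ 60% branch:
U = √(4T_v/π) = 0.3663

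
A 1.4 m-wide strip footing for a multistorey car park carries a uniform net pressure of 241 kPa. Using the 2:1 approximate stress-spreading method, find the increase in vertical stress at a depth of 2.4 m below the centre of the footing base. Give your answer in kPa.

By the 2:1 method the load spreads at 1 horizontal : 2 vertical, so at depth z the loaded area has grown by z in each plan dimension:
Δσ = qB/(B+z) = 241×1.4/(1.4+2.4) = 88.789 kPa

Δσ_z ≈ 88.8 kPa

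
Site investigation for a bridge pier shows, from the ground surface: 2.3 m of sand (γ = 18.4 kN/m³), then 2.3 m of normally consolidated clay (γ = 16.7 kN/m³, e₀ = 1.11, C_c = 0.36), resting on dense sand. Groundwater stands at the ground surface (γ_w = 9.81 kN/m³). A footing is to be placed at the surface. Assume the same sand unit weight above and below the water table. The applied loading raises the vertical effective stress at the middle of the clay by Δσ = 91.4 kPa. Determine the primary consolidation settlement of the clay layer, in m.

S_c ≈ 0.249 m

Mid-depth of clay below the ground surface: z = 2.3 + 2.3/2 = 3.45 m.
Total vertical stress at mid-clay: σ_v = 18.4×2.3 + 16.7×1.15 = 61.525 kPa.
Pore pressure: u = 9.81×(3.45 − 0) = 33.845 kPa.
Initial effective stress: σ'_0 = σ_v − u = 61.525 − 33.845 = 27.68 kPa.
Final effective stress: σ'_f = σ'_0 + Δσ = 27.68 + 91.4 = 119.08 kPa.
Normally consolidated clay, so the full stress increment lies on the virgin compression line:
S_c = C_c·H/(1+e₀)·log₁₀(σ'_f/σ'_0) = 0.36×2.3/(1+1.11)×log₁₀(119.08/27.68)
    = 0.39242 × 0.63367 = 0.2487 m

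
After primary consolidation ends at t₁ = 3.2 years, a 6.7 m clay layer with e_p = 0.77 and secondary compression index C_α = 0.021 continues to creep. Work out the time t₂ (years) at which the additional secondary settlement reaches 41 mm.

S_s = C_α·H/(1+e_p)·log₁₀(t₂/t₁) ⇒ log₁₀(t₂/t₁) = S_s·(1+e_p)/(C_α·H).
log₁₀(t₂/t₁) = 0.041 × (1+0.77) / (0.021×6.7) = 0.5158
t₂ = t₁ × 10^0.5158 = 3.2 × 3.279 = 10.49 years

t₂ ≈ 10.5 years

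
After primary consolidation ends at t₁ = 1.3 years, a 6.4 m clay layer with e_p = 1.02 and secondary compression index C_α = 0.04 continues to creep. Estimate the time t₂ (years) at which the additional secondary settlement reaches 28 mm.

S_s = C_α·H/(1+e_p)·log₁₀(t₂/t₁) ⇒ log₁₀(t₂/t₁) = S_s·(1+e_p)/(C_α·H).
log₁₀(t₂/t₁) = 0.028 × (1+1.02) / (0.04×6.4) = 0.2209
t₂ = t₁ × 10^0.2209 = 1.3 × 1.663 = 2.162 years

t₂ ≈ 2.16 years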